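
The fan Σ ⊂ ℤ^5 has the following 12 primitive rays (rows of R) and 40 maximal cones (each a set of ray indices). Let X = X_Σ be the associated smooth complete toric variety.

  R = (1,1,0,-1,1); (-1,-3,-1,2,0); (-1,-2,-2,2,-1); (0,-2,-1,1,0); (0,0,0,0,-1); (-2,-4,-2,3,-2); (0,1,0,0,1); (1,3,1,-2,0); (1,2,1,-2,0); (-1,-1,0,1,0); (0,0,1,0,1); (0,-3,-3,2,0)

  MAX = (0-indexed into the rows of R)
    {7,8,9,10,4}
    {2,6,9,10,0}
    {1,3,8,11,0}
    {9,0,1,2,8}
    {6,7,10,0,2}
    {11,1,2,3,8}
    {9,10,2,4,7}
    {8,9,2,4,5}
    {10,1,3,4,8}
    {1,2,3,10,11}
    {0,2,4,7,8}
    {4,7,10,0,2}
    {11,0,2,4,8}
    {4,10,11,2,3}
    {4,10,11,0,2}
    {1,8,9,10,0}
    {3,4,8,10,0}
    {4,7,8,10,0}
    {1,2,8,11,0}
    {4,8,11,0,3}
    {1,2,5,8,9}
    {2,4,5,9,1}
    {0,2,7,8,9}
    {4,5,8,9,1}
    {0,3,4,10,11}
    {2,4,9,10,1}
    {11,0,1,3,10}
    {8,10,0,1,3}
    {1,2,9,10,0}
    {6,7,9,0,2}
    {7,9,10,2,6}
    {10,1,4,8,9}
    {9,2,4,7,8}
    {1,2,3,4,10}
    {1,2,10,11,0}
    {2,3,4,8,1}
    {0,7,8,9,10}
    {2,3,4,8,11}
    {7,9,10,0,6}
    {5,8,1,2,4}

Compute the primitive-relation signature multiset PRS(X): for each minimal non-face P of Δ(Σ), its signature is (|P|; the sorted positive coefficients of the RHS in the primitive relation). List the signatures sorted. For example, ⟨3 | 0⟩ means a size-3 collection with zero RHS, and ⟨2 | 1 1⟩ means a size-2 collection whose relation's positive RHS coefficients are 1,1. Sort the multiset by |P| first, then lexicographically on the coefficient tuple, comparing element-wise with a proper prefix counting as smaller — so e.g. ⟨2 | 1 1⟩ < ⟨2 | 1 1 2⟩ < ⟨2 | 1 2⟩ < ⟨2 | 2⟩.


Minimal non-faces — 24 found among 12 rays, 40 max cones:

  P={1,7}:  v_{1} + v_{7} = 0  →  sig = ⟨2 | 0⟩
  P={3,9}:  v_{3} + v_{9} = v_{1}  →  sig = ⟨2 | 1⟩
  P={3,7}:  v_{3} + v_{7} = v_{0} + v_{4}  →  sig = ⟨2 | 1 1⟩
  P={5,6}:  v_{5} + v_{6} = v_{2} + v_{9}  →  sig = ⟨2 | 1 1⟩
  P={0,5}:  v_{0} + v_{5} = v_{1} + v_{2} + v_{8}  →  sig = ⟨2 | 1 1 1⟩
  P={3,6}:  v_{3} + v_{6} = v_{0} + v_{2} + v_{10}  →  sig = ⟨2 | 1 1 1⟩
  P={4,6}:  v_{4} + v_{6} = v_{2} + v_{7} + v_{10}  →  sig = ⟨2 | 1 1 1⟩
  P={5,10}:  v_{5} + v_{10} = v_{1} + v_{4} + v_{9}  →  sig = ⟨2 | 1 1 1⟩
  P={6,8}:  v_{6} + v_{8} = v_{0} + v_{7} + v_{9}  →  sig = ⟨2 | 1 1 1⟩
  P={9,11}:  v_{9} + v_{11} = v_{0} + v_{1} + v_{2}  →  sig = ⟨2 | 1 1 1⟩
  P={1,6}:  v_{1} + v_{6} = v_{0} + v_{2} + v_{9} + v_{10}  →  sig = ⟨2 | 1 1 1 1⟩
  P={5,7}:  v_{5} + v_{7} = v_{2} + v_{4} + v_{8} + v_{9}  →  sig = ⟨2 | 1 1 1 1⟩
  P={3,5}:  v_{3} + v_{5} = 2·v_{1} + v_{2} + v_{4} + v_{8}  →  sig = ⟨2 | 1 1 1 2⟩
  P={5,11}:  v_{5} + v_{11} = v_{1} + 2·v_{2} + v_{3} + v_{8}  →  sig = ⟨2 | 1 1 1 2⟩
  P={7,11}:  v_{7} + v_{11} = 2·v_{0} + v_{2} + v_{4}  →  sig = ⟨2 | 1 1 2⟩
  P={6,11}:  v_{6} + v_{11} = 2·v_{0} + 2·v_{2} + v_{10}  →  sig = ⟨2 | 1 2 2⟩
  P={0,4,9}:  v_{0} + v_{4} + v_{9} = 0  →  sig = ⟨3 | 0⟩
  P={2,8,10}:  v_{2} + v_{8} + v_{10} = 0  →  sig = ⟨3 | 0⟩
  P={0,1,4}:  v_{0} + v_{1} + v_{4} = v_{3}  →  sig = ⟨3 | 1⟩
  P={0,2,3}:  v_{0} + v_{2} + v_{3} = v_{11}  →  sig = ⟨3 | 1⟩
  P={8,10,11}:  v_{8} + v_{10} + v_{11} = v_{0} + v_{3}  →  sig = ⟨3 | 1 1⟩
  P={1,4,11}:  v_{1} + v_{4} + v_{11} = v_{2} + 2·v_{3}  →  sig = ⟨3 | 1 2⟩
  P={0,2,7,9,10}:  v_{0} + v_{2} + v_{7} + v_{9} + v_{10} = v_{6}  →  sig = ⟨5 | 1⟩
  P={1,2,4,8,9}:  v_{1} + v_{2} + v_{4} + v_{8} + v_{9} = v_{5}  →  sig = ⟨5 | 1⟩

so the primitive-relation signature multiset is
    ⟨2 | 0⟩
    ⟨2 | 1⟩
    ⟨2 | 1 1⟩
    ⟨2 | 1 1⟩
    ⟨2 | 1 1 1⟩
    ⟨2 | 1 1 1⟩
    ⟨2 | 1 1 1⟩
    ⟨2 | 1 1 1⟩
    ⟨2 | 1 1 1⟩
    ⟨2 | 1 1 1⟩
    ⟨2 | 1 1 1 1⟩
    ⟨2 | 1 1 1 1⟩
    ⟨2 | 1 1 1 2⟩
    ⟨2 | 1 1 1 2⟩
    ⟨2 | 1 1 2⟩
    ⟨2 | 1 2 2⟩
    ⟨3 | 0⟩
    ⟨3 | 0⟩
    ⟨3 | 1⟩
    ⟨3 | 1⟩
    ⟨3 | 1 1⟩
    ⟨3 | 1 2⟩
    ⟨5 | 1⟩
    ⟨5 | 1⟩


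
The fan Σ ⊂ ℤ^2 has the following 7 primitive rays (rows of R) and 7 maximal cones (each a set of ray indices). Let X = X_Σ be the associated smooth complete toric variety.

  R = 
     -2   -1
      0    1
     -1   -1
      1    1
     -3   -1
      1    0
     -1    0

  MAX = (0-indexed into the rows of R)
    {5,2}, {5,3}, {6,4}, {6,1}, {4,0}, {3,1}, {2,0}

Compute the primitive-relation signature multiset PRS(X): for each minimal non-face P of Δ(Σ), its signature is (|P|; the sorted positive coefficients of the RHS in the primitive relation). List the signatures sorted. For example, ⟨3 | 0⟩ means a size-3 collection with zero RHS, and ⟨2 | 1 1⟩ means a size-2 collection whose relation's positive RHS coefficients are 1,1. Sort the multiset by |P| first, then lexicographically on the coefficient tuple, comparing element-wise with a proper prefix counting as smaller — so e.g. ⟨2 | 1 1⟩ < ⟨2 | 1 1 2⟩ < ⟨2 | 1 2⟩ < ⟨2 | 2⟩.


The 14 primitive collections of Σ (r=7, n=2):

  P={2,3}:  v_{2} + v_{3} = 0  ⟹  sig = ⟨2 | 0⟩
  P={5,6}:  v_{5} + v_{6} = 0  ⟹  sig = ⟨2 | 0⟩
  P={0,3}:  v_{0} + v_{3} = v_{6}  ⟹  sig = ⟨2 | 1⟩
  P={0,5}:  v_{0} + v_{5} = v_{2}  ⟹  sig = ⟨2 | 1⟩
  P={0,6}:  v_{0} + v_{6} = v_{4}  ⟹  sig = ⟨2 | 1⟩
  P={1,2}:  v_{1} + v_{2} = v_{6}  ⟹  sig = ⟨2 | 1⟩
  P={1,5}:  v_{1} + v_{5} = v_{3}  ⟹  sig = ⟨2 | 1⟩
  P={2,6}:  v_{2} + v_{6} = v_{0}  ⟹  sig = ⟨2 | 1⟩
  P={3,6}:  v_{3} + v_{6} = v_{1}  ⟹  sig = ⟨2 | 1⟩
  P={4,5}:  v_{4} + v_{5} = v_{0}  ⟹  sig = ⟨2 | 1⟩
  P={0,1}:  v_{0} + v_{1} = 2·v_{6}  ⟹  sig = ⟨2 | 2⟩
  P={2,4}:  v_{2} + v_{4} = 2·v_{0}  ⟹  sig = ⟨2 | 2⟩
  P={3,4}:  v_{3} + v_{4} = 2·v_{6}  ⟹  sig = ⟨2 | 2⟩
  P={1,4}:  v_{1} + v_{4} = 3·v_{6}  ⟹  sig = ⟨2 | 3⟩

so the primitive-relation signature multiset is
{ ⟨2 | 0⟩ ×2,  ⟨2 | 1⟩ ×8,  ⟨2 | 2⟩ ×3,  ⟨2 | 3⟩ }


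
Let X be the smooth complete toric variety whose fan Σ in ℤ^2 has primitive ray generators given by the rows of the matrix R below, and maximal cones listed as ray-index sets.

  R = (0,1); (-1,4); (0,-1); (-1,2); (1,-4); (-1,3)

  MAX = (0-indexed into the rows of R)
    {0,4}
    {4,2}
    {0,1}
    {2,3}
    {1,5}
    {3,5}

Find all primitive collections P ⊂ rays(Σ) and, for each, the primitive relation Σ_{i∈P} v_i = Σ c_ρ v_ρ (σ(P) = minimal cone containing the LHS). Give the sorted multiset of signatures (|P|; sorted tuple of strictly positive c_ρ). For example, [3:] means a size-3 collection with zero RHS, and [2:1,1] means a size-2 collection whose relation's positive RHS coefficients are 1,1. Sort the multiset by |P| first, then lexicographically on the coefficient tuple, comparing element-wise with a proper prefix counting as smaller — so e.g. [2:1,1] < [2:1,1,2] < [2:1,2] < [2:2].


9 minimal non-faces of Δ(Σ) (on 6 rays):

  {0,2}:  v_{0} + v_{2} = 0  ⇒ sig = [2:]
  {1,4}:  v_{1} + v_{4} = 0  ⇒ sig = [2:]
  {0,3}:  v_{0} + v_{3} = v_{5}  ⇒ sig = [2:1]
  {0,5}:  v_{0} + v_{5} = v_{1}  ⇒ sig = [2:1]
  {1,2}:  v_{1} + v_{2} = v_{5}  ⇒ sig = [2:1]
  {2,5}:  v_{2} + v_{5} = v_{3}  ⇒ sig = [2:1]
  {4,5}:  v_{4} + v_{5} = v_{2}  ⇒ sig = [2:1]
  {1,3}:  v_{1} + v_{3} = 2·v_{5}  ⇒ sig = [2:2]
  {3,4}:  v_{3} + v_{4} = 2·v_{2}  ⇒ sig = [2:2]

so the primitive-relation signature multiset is
[[2:], [2:], [2:1], [2:1], [2:1], [2:1], [2:1], [2:2], [2:2]]


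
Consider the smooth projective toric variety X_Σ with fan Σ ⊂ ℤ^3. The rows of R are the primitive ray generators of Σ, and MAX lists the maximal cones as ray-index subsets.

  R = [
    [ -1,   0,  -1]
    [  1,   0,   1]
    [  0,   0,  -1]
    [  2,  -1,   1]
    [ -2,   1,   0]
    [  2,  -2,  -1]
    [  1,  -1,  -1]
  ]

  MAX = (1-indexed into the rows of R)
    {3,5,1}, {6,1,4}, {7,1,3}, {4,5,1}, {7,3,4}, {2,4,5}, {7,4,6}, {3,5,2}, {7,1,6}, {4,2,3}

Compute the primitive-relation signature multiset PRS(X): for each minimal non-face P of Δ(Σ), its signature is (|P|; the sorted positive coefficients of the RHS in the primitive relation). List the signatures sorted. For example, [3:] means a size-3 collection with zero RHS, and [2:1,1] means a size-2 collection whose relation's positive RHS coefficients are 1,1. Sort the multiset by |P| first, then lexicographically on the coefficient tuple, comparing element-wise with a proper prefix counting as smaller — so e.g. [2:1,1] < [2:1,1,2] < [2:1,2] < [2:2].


Δ(Σ) — 7 vertices, 9 min non-faces:

  P={1,2}:  v_{1} + v_{2} = 0  →  sig = [2:]
  P={5,7}:  v_{5} + v_{7} = v_{1}  →  sig = [2:1]
  P={2,6}:  v_{2} + v_{6} = v_{4} + v_{7}  →  sig = [2:1,1]
  P={2,7}:  v_{2} + v_{7} = v_{3} + v_{4}  →  sig = [2:1,1]
  P={5,6}:  v_{5} + v_{6} = 2·v_{1} + v_{4}  →  sig = [2:1,2]
  P={3,6}:  v_{3} + v_{6} = 2·v_{7}  →  sig = [2:2]
  P={3,4,5}:  v_{3} + v_{4} + v_{5} = 0  →  sig = [3:]
  P={1,3,4}:  v_{1} + v_{3} + v_{4} = v_{7}  →  sig = [3:1]
  P={1,4,7}:  v_{1} + v_{4} + v_{7} = v_{6}  →  sig = [3:1]

Hence PRS(X_Σ) =
[[2:], [2:1], [2:1,1], [2:1,1], [2:1,2], [2:2], [3:], [3:1], [3:1]]


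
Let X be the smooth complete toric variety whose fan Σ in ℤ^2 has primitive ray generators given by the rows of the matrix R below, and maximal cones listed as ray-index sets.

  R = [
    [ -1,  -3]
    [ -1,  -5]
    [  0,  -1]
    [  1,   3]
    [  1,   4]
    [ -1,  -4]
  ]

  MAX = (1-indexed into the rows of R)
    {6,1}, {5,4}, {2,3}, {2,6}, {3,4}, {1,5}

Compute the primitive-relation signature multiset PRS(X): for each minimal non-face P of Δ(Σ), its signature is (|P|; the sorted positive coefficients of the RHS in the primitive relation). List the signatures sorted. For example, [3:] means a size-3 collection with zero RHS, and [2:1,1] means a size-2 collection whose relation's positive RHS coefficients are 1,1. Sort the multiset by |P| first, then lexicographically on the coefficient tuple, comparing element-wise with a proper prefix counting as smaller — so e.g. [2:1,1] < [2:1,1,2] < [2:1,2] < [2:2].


Primitive collections (9):

  P = {1,4}:  v_{1} + v_{4} = 0 — sig = [2:]
  P = {5,6}:  v_{5} + v_{6} = 0 — sig = [2:]
  P = {1,3}:  v_{1} + v_{3} = v_{6} — sig = [2:1]
  P = {2,5}:  v_{2} + v_{5} = v_{3} — sig = [2:1]
  P = {3,5}:  v_{3} + v_{5} = v_{4} — sig = [2:1]
  P = {3,6}:  v_{3} + v_{6} = v_{2} — sig = [2:1]
  P = {4,6}:  v_{4} + v_{6} = v_{3} — sig = [2:1]
  P = {1,2}:  v_{1} + v_{2} = 2·v_{6} — sig = [2:2]
  P = {2,4}:  v_{2} + v_{4} = 2·v_{3} — sig = [2:2]

Sorted signature multiset PRS(X):
{ [2:] ×2,  [2:1] ×5,  [2:2] ×2 }


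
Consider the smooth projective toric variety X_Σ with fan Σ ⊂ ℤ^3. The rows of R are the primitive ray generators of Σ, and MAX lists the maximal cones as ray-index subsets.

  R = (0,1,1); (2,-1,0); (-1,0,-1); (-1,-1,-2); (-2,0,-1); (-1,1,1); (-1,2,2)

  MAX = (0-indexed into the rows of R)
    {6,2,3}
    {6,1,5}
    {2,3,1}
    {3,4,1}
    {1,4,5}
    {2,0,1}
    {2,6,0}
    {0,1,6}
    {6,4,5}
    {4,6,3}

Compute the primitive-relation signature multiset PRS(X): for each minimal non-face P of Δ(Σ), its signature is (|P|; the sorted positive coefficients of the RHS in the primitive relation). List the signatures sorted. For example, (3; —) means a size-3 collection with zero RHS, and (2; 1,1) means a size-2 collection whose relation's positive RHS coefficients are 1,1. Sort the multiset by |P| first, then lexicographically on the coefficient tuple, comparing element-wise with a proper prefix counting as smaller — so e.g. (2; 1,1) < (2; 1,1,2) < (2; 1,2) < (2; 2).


Primitive collections (9):

  {0,3}:  v_{0} + v_{3} = v_{2} — sig = (2; 1)
  {0,5}:  v_{0} + v_{5} = v_{6} — sig = (2; 1)
  {3,5}:  v_{3} + v_{5} = v_{4} — sig = (2; 1)
  {0,4}:  v_{0} + v_{4} = v_{3} + v_{6} — sig = (2; 1,1)
  {2,5}:  v_{2} + v_{5} = v_{3} + v_{6} — sig = (2; 1,1)
  {2,4}:  v_{2} + v_{4} = 2·v_{3} + v_{6} — sig = (2; 1,2)
  {1,3,6}:  v_{1} + v_{3} + v_{6} = 0 — sig = (3; —)
  {1,2,6}:  v_{1} + v_{2} + v_{6} = v_{0} — sig = (3; 1)
  {1,4,6}:  v_{1} + v_{4} + v_{6} = v_{5} — sig = (3; 1)

Sorted signature multiset PRS(X):
    |P|=2: 6 collections, coeffs (1), (1), (1), (1,1), (1,1), (1,2)
    |P|=3: 3 collections, coeffs (), (1), (1)


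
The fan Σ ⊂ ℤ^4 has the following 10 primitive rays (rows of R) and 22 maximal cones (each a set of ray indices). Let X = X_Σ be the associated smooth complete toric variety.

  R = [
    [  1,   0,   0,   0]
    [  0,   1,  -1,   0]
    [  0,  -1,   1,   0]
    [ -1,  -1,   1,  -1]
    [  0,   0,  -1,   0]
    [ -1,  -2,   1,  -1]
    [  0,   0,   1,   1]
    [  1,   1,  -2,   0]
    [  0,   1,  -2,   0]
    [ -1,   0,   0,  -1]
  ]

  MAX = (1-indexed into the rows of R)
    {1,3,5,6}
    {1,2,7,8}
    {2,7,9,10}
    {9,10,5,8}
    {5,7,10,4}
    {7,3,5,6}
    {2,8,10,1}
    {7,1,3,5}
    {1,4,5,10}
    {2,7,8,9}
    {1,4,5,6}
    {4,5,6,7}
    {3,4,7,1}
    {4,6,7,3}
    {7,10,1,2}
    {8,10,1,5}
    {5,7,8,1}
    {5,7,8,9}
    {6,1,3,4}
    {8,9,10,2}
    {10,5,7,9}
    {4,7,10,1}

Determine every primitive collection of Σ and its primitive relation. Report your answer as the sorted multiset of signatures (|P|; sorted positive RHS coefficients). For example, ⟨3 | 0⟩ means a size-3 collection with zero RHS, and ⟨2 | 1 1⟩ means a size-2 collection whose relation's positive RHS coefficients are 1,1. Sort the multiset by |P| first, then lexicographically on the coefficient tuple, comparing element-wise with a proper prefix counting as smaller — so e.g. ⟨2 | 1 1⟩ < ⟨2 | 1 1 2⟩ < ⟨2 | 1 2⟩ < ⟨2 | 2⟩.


18 minimal non-faces of Δ(Σ) (on 10 rays):

  • {2,3}:  v_{2} + v_{3} = 0 ; sig = ⟨2 | 0⟩
  • {1,9}:  v_{1} + v_{9} = v_{8} ; sig = ⟨2 | 1⟩
  • {2,4}:  v_{2} + v_{4} = v_{10} ; sig = ⟨2 | 1⟩
  • {2,5}:  v_{2} + v_{5} = v_{9} ; sig = ⟨2 | 1⟩
  • {3,9}:  v_{3} + v_{9} = v_{5} ; sig = ⟨2 | 1⟩
  • {3,10}:  v_{3} + v_{10} = v_{4} ; sig = ⟨2 | 1⟩
  • {2,6}:  v_{2} + v_{6} = v_{4} + v_{5} ; sig = ⟨2 | 1 1⟩
  • {3,8}:  v_{3} + v_{8} = v_{1} + v_{5} ; sig = ⟨2 | 1 1⟩
  • {4,9}:  v_{4} + v_{9} = v_{5} + v_{10} ; sig = ⟨2 | 1 1⟩
  • {4,8}:  v_{4} + v_{8} = v_{1} + v_{5} + v_{10} ; sig = ⟨2 | 1 1 1⟩
  • {6,8}:  v_{6} + v_{8} = v_{1} + v_{4} + 2·v_{5} ; sig = ⟨2 | 1 1 2⟩
  • {6,9}:  v_{6} + v_{9} = v_{4} + 2·v_{5} ; sig = ⟨2 | 1 2⟩
  • {6,10}:  v_{6} + v_{10} = 2·v_{4} + v_{5} ; sig = ⟨2 | 1 2⟩
  • {3,4,5}:  v_{3} + v_{4} + v_{5} = v_{6} ; sig = ⟨3 | 1⟩
  • {7,8,10}:  v_{7} + v_{8} + v_{10} = v_{2} ; sig = ⟨3 | 1⟩
  • {1,6,7}:  v_{1} + v_{6} + v_{7} = 2·v_{3} ; sig = ⟨3 | 2⟩
  • {1,5,7,10}:  v_{1} + v_{5} + v_{7} + v_{10} = 0 ; sig = ⟨4 | 0⟩
  • {1,4,5,7}:  v_{1} + v_{4} + v_{5} + v_{7} = v_{3} ; sig = ⟨4 | 1⟩

Hence PRS(X_Σ) =
{ ⟨2 | 0⟩,  ⟨2 | 1⟩ ×5,  ⟨2 | 1 1⟩ ×3,  ⟨2 | 1 1 1⟩,  ⟨2 | 1 1 2⟩,  ⟨2 | 1 2⟩ ×2,  ⟨3 | 1⟩ ×2,  ⟨3 | 2⟩,  ⟨4 | 0⟩,  ⟨4 | 1⟩ }


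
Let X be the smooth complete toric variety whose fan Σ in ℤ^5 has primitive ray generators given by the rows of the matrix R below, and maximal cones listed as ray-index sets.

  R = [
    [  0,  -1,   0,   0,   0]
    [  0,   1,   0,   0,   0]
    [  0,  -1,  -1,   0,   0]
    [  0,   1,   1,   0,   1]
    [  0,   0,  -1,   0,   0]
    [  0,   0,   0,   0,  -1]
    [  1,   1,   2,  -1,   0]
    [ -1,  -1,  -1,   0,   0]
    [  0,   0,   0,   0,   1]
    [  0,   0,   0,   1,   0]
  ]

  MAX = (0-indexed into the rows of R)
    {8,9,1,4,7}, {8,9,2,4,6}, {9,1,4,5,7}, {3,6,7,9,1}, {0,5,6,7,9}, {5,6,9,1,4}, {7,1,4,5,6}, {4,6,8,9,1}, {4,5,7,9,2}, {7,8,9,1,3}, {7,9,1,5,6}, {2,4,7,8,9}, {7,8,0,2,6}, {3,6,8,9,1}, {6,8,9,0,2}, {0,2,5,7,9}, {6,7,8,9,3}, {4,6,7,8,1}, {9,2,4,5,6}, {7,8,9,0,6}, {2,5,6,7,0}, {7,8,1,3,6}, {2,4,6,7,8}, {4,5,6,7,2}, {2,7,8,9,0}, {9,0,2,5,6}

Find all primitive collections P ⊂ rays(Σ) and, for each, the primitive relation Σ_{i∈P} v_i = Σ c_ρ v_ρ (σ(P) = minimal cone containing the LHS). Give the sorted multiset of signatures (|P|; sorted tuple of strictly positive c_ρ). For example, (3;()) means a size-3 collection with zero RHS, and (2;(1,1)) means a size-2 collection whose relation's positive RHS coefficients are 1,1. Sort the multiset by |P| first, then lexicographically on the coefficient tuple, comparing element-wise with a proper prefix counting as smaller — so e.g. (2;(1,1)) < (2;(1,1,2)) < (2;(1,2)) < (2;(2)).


Σ has 11 primitive collections:

  P={0,1}:  v_{0} + v_{1} = 0 — sig = (2;())
  P={5,8}:  v_{5} + v_{8} = 0 — sig = (2;())
  P={0,4}:  v_{0} + v_{4} = v_{2} — sig = (2;(1))
  P={1,2}:  v_{1} + v_{2} = v_{4} — sig = (2;(1))
  P={2,3}:  v_{2} + v_{3} = v_{8} — sig = (2;(1))
  P={3,4}:  v_{3} + v_{4} = v_{1} + v_{8} — sig = (2;(1,1))
  P={0,3}:  v_{0} + v_{3} = v_{6} + v_{7} + v_{8} + v_{9} — sig = (2;(1,1,1,1))
  P={3,5}:  v_{3} + v_{5} = v_{1} + v_{6} + v_{7} + v_{9} — sig = (2;(1,1,1,1))
  P={4,6,7,9}:  v_{4} + v_{6} + v_{7} + v_{9} = 0 — sig = (4;())
  P={2,6,7,9}:  v_{2} + v_{6} + v_{7} + v_{9} = v_{0} — sig = (4;(1))
  P={1,6,7,8,9}:  v_{1} + v_{6} + v_{7} + v_{8} + v_{9} = v_{3} — sig = (5;(1))

Signatures (|P|; sorted positive RHS coefficients), sorted:
    |P|=2: 8 collections, coeffs (), (), (1), (1), (1), (1,1), (1,1,1,1), (1,1,1,1)
    |P|=4: 2 collections, coeffs (), (1)
    |P|=5: 1 collection, coeffs (1)


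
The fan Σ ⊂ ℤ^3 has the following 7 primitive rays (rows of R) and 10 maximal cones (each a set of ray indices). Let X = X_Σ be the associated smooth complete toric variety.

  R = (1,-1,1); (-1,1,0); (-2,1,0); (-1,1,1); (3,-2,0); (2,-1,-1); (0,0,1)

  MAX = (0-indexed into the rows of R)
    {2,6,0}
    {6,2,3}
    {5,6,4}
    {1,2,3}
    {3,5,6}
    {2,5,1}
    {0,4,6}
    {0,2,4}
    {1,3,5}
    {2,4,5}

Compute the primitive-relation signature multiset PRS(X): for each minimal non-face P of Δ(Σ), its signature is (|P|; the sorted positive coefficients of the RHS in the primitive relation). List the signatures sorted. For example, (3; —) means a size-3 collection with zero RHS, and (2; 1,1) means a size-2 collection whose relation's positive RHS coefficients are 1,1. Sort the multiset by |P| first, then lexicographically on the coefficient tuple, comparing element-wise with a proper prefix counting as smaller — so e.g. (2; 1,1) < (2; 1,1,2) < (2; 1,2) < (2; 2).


9 minimal non-faces of Δ(Σ) (on 7 rays):

  P={0,1}:  v_{0} + v_{1} = v_{6}  so sig = (2; 1)
  P={0,5}:  v_{0} + v_{5} = v_{4}  so sig = (2; 1)
  P={1,6}:  v_{1} + v_{6} = v_{3}  so sig = (2; 1)
  P={1,4}:  v_{1} + v_{4} = v_{5} + v_{6}  so sig = (2; 1,1)
  P={3,4}:  v_{3} + v_{4} = v_{5} + 2·v_{6}  so sig = (2; 1,2)
  P={0,3}:  v_{0} + v_{3} = 2·v_{6}  so sig = (2; 2)
  P={2,5,6}:  v_{2} + v_{5} + v_{6} = 0  so sig = (3; —)
  P={2,3,5}:  v_{2} + v_{3} + v_{5} = v_{1}  so sig = (3; 1)
  P={2,4,6}:  v_{2} + v_{4} + v_{6} = v_{0}  so sig = (3; 1)

Hence PRS(X_Σ) =
{ (2; 1) ×3,  (2; 1,1),  (2; 1,2),  (2; 2),  (3; —),  (3; 1) ×2 }


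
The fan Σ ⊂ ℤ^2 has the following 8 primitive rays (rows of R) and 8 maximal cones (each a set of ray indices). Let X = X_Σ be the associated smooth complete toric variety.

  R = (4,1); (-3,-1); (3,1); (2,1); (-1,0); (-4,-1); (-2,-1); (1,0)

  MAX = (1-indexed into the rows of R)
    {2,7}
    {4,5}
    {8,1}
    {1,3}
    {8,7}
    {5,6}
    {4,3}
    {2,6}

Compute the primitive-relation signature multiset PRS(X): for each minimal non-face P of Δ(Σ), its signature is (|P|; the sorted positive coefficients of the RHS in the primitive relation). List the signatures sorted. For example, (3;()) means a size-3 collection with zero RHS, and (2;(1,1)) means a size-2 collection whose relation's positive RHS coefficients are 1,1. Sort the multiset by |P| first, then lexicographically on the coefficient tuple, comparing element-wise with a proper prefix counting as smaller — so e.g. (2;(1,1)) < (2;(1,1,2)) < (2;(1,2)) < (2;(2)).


20 collections generate NE(X_Σ); each relation:

  {1,6}:  v_{1} + v_{6} = 0  ⇒ sig = (2;())
  {2,3}:  v_{2} + v_{3} = 0  ⇒ sig = (2;())
  {4,7}:  v_{4} + v_{7} = 0  ⇒ sig = (2;())
  {5,8}:  v_{5} + v_{8} = 0  ⇒ sig = (2;())
  {1,2}:  v_{1} + v_{2} = v_{8}  ⇒ sig = (2;(1))
  {1,5}:  v_{1} + v_{5} = v_{3}  ⇒ sig = (2;(1))
  {2,4}:  v_{2} + v_{4} = v_{5}  ⇒ sig = (2;(1))
  {2,5}:  v_{2} + v_{5} = v_{6}  ⇒ sig = (2;(1))
  {2,8}:  v_{2} + v_{8} = v_{7}  ⇒ sig = (2;(1))
  {3,5}:  v_{3} + v_{5} = v_{4}  ⇒ sig = (2;(1))
  {3,6}:  v_{3} + v_{6} = v_{5}  ⇒ sig = (2;(1))
  {3,7}:  v_{3} + v_{7} = v_{8}  ⇒ sig = (2;(1))
  {3,8}:  v_{3} + v_{8} = v_{1}  ⇒ sig = (2;(1))
  {4,8}:  v_{4} + v_{8} = v_{3}  ⇒ sig = (2;(1))
  {5,7}:  v_{5} + v_{7} = v_{2}  ⇒ sig = (2;(1))
  {6,8}:  v_{6} + v_{8} = v_{2}  ⇒ sig = (2;(1))
  {1,4}:  v_{1} + v_{4} = 2·v_{3}  ⇒ sig = (2;(2))
  {1,7}:  v_{1} + v_{7} = 2·v_{8}  ⇒ sig = (2;(2))
  {4,6}:  v_{4} + v_{6} = 2·v_{5}  ⇒ sig = (2;(2))
  {6,7}:  v_{6} + v_{7} = 2·v_{2}  ⇒ sig = (2;(2))

Sorted signature multiset PRS(X):
    (2;())
    (2;())
    (2;())
    (2;())
    (2;(1))
    (2;(1))
    (2;(1))
    (2;(1))
    (2;(1))
    (2;(1))
    (2;(1))
    (2;(1))
    (2;(1))
    (2;(1))
    (2;(1))
    (2;(1))
    (2;(2))
    (2;(2))
    (2;(2))
    (2;(2))


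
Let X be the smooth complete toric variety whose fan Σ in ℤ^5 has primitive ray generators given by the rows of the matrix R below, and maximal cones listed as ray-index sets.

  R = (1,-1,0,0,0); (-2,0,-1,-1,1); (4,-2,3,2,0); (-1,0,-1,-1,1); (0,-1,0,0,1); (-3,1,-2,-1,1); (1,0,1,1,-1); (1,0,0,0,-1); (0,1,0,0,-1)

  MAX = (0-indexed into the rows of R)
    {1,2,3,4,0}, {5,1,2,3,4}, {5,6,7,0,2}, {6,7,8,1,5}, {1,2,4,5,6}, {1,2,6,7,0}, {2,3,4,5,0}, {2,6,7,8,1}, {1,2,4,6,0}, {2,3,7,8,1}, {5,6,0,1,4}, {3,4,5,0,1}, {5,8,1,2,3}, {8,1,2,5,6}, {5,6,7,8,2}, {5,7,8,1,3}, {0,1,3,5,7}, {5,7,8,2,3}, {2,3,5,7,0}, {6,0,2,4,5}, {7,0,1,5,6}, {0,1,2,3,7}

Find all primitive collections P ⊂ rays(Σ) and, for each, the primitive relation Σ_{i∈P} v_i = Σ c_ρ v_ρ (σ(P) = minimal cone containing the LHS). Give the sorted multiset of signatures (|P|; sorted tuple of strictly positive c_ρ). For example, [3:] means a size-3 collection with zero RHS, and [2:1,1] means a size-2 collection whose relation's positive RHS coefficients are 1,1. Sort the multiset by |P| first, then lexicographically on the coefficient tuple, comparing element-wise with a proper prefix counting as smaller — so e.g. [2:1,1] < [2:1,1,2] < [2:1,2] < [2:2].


6 minimal non-faces of Δ(Σ) (on 9 rays):

  P={3,6}:  v_{3} + v_{6} = 0 — sig = [2:]
  P={4,8}:  v_{4} + v_{8} = 0 — sig = [2:]
  P={0,8}:  v_{0} + v_{8} = v_{7} — sig = [2:1]
  P={4,7}:  v_{4} + v_{7} = v_{0} — sig = [2:1]
  P={1,2,5,7}:  v_{1} + v_{2} + v_{5} + v_{7} = v_{4} — sig = [4:1]
  P={0,1,2,5}:  v_{0} + v_{1} + v_{2} + v_{5} = 2·v_{4} — sig = [4:2]

Sorted signature multiset PRS(X):
{ [2:] ×2,  [2:1] ×2,  [4:1],  [4:2] }


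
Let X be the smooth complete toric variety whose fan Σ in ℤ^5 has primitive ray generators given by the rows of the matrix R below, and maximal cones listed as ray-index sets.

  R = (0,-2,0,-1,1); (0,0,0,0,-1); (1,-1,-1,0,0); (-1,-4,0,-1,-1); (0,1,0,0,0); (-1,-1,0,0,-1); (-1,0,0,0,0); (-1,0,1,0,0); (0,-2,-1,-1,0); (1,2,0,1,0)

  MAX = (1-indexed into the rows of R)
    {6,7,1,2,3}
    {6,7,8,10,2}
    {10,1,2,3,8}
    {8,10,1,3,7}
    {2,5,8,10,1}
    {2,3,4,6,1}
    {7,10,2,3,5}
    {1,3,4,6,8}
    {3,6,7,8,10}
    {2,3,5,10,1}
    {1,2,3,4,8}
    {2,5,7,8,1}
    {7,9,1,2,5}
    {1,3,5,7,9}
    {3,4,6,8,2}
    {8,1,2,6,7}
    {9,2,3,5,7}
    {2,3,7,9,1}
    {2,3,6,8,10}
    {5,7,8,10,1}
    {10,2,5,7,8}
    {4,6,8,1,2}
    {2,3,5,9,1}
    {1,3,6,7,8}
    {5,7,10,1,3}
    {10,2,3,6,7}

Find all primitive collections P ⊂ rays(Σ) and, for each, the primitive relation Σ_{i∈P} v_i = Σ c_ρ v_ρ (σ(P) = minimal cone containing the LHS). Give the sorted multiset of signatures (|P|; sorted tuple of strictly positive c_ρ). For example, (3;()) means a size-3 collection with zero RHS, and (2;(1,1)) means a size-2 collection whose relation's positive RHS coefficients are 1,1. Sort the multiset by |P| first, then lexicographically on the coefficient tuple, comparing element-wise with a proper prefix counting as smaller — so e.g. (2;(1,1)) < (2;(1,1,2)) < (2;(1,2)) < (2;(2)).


The 14 primitive collections of Σ (r=10, n=5):

  • {5,6}:  v_{5} + v_{6} = v_{2} + v_{7}  →  sig = (2;(1,1))
  • {9,10}:  v_{9} + v_{10} = v_{3} + v_{5}  →  sig = (2;(1,1))
  • {4,5}:  v_{4} + v_{5} = v_{1} + v_{2} + v_{6}  →  sig = (2;(1,1,1))
  • {8,9}:  v_{8} + v_{9} = v_{1} + v_{2} + v_{7}  →  sig = (2;(1,1,1))
  • {4,9}:  v_{4} + v_{9} = 2·v_{1} + 2·v_{2} + v_{3} + v_{6} + v_{7}  →  sig = (2;(1,1,1,2,2))
  • {6,9}:  v_{6} + v_{9} = v_{1} + 2·v_{2} + v_{3} + 2·v_{7}  →  sig = (2;(1,1,2,2))
  • {4,7}:  v_{4} + v_{7} = v_{1} + 2·v_{6}  →  sig = (2;(1,2))
  • {4,10}:  v_{4} + v_{10} = v_{2} + 2·v_{3} + 2·v_{8}  →  sig = (2;(1,2,2))
  • {3,5,8}:  v_{3} + v_{5} + v_{8} = 0  →  sig = (3;())
  • {1,6,10}:  v_{1} + v_{6} + v_{10} = v_{3} + v_{8}  →  sig = (3;(1,1))
  • {1,2,7,10}:  v_{1} + v_{2} + v_{7} + v_{10} = 0  →  sig = (4;())
  • {2,3,7,8}:  v_{2} + v_{3} + v_{7} + v_{8} = v_{6}  →  sig = (4;(1))
  • {1,2,3,5,7}:  v_{1} + v_{2} + v_{3} + v_{5} + v_{7} = v_{9}  →  sig = (5;(1))
  • {1,2,3,6,8}:  v_{1} + v_{2} + v_{3} + v_{6} + v_{8} = v_{4}  →  sig = (5;(1))

Hence PRS(X_Σ) =
    (2;(1,1))
    (2;(1,1))
    (2;(1,1,1))
    (2;(1,1,1))
    (2;(1,1,1,2,2))
    (2;(1,1,2,2))
    (2;(1,2))
    (2;(1,2,2))
    (3;())
    (3;(1,1))
    (4;())
    (4;(1))
    (5;(1))
    (5;(1))


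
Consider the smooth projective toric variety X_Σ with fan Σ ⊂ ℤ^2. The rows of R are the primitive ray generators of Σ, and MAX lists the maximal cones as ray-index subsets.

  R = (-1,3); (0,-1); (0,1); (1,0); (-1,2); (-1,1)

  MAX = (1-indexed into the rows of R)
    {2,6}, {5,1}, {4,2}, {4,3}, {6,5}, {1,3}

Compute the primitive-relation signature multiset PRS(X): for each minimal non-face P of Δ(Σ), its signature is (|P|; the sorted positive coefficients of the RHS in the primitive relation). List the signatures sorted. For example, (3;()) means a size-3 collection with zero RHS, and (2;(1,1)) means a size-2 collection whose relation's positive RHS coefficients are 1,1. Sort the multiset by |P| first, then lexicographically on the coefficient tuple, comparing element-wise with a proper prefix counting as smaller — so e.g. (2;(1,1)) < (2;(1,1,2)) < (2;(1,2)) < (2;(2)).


Δ(Σ) — 6 vertices, 9 min non-faces:

  {2,3}:  v_{2} + v_{3} = 0 — sig = (2;())
  {1,2}:  v_{1} + v_{2} = v_{5} — sig = (2;(1))
  {2,5}:  v_{2} + v_{5} = v_{6} — sig = (2;(1))
  {3,5}:  v_{3} + v_{5} = v_{1} — sig = (2;(1))
  {3,6}:  v_{3} + v_{6} = v_{5} — sig = (2;(1))
  {4,6}:  v_{4} + v_{6} = v_{3} — sig = (2;(1))
  {1,6}:  v_{1} + v_{6} = 2·v_{5} — sig = (2;(2))
  {4,5}:  v_{4} + v_{5} = 2·v_{3} — sig = (2;(2))
  {1,4}:  v_{1} + v_{4} = 3·v_{3} — sig = (2;(3))

Sorted signature multiset PRS(X):
    |P|=2: 9 collections, coeffs (), (1), (1), (1), (1), (1), (2), (2), (3)


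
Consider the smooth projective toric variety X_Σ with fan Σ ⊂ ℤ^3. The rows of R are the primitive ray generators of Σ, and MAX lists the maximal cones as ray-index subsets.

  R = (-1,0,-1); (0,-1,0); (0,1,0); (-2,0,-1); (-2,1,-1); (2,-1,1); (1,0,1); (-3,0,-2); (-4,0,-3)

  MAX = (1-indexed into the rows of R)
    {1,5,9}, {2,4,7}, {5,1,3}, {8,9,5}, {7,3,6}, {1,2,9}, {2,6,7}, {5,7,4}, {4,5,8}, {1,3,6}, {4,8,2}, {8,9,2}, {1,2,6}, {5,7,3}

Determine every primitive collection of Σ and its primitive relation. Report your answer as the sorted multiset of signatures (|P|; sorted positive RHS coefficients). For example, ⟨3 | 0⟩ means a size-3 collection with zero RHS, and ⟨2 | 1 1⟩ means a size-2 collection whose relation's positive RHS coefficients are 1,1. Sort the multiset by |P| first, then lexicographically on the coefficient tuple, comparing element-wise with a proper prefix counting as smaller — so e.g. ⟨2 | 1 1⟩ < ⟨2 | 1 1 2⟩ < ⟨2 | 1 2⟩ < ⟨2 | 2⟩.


Primitive collections (15):

  P = {1,7}:  v_{1} + v_{7} = 0  so sig = ⟨2 | 0⟩
  P = {2,3}:  v_{2} + v_{3} = 0  so sig = ⟨2 | 0⟩
  P = {5,6}:  v_{5} + v_{6} = 0  so sig = ⟨2 | 0⟩
  P = {1,4}:  v_{1} + v_{4} = v_{8}  so sig = ⟨2 | 1⟩
  P = {1,8}:  v_{1} + v_{8} = v_{9}  so sig = ⟨2 | 1⟩
  P = {2,5}:  v_{2} + v_{5} = v_{4}  so sig = ⟨2 | 1⟩
  P = {3,4}:  v_{3} + v_{4} = v_{5}  so sig = ⟨2 | 1⟩
  P = {4,6}:  v_{4} + v_{6} = v_{2}  so sig = ⟨2 | 1⟩
  P = {7,8}:  v_{7} + v_{8} = v_{4}  so sig = ⟨2 | 1⟩
  P = {7,9}:  v_{7} + v_{9} = v_{8}  so sig = ⟨2 | 1⟩
  P = {3,8}:  v_{3} + v_{8} = v_{1} + v_{5}  so sig = ⟨2 | 1 1⟩
  P = {6,8}:  v_{6} + v_{8} = v_{1} + v_{2}  so sig = ⟨2 | 1 1⟩
  P = {3,9}:  v_{3} + v_{9} = 2·v_{1} + v_{5}  so sig = ⟨2 | 1 2⟩
  P = {6,9}:  v_{6} + v_{9} = 2·v_{1} + v_{2}  so sig = ⟨2 | 1 2⟩
  P = {4,9}:  v_{4} + v_{9} = 2·v_{8}  so sig = ⟨2 | 2⟩

Signatures (|P|; sorted positive RHS coefficients), sorted:
{ ⟨2 | 0⟩ ×3,  ⟨2 | 1⟩ ×7,  ⟨2 | 1 1⟩ ×2,  ⟨2 | 1 2⟩ ×2,  ⟨2 | 2⟩ }


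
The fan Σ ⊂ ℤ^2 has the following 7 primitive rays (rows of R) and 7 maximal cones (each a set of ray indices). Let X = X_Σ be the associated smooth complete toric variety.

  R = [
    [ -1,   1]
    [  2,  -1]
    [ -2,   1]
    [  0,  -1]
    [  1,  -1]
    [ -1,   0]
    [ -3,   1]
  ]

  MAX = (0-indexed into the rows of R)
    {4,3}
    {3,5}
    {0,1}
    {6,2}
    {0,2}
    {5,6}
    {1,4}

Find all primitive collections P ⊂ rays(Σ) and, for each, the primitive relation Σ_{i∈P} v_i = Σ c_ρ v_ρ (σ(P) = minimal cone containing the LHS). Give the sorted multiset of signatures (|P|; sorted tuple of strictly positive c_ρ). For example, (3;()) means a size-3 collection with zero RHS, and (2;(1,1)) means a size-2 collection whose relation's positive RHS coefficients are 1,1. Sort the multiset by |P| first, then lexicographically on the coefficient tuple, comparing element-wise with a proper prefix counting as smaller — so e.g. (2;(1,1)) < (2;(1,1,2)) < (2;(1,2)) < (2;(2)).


The 14 primitive collections of Σ (r=7, n=2):

  {0,4}:  v_{0} + v_{4} = 0 — sig = (2;())
  {1,2}:  v_{1} + v_{2} = 0 — sig = (2;())
  {0,3}:  v_{0} + v_{3} = v_{5} — sig = (2;(1))
  {0,5}:  v_{0} + v_{5} = v_{2} — sig = (2;(1))
  {1,5}:  v_{1} + v_{5} = v_{4} — sig = (2;(1))
  {1,6}:  v_{1} + v_{6} = v_{5} — sig = (2;(1))
  {2,4}:  v_{2} + v_{4} = v_{5} — sig = (2;(1))
  {2,5}:  v_{2} + v_{5} = v_{6} — sig = (2;(1))
  {4,5}:  v_{4} + v_{5} = v_{3} — sig = (2;(1))
  {0,6}:  v_{0} + v_{6} = 2·v_{2} — sig = (2;(2))
  {1,3}:  v_{1} + v_{3} = 2·v_{4} — sig = (2;(2))
  {2,3}:  v_{2} + v_{3} = 2·v_{5} — sig = (2;(2))
  {4,6}:  v_{4} + v_{6} = 2·v_{5} — sig = (2;(2))
  {3,6}:  v_{3} + v_{6} = 3·v_{5} — sig = (2;(3))

Sorted signature multiset PRS(X):
[(2;()), (2;()), (2;(1)), (2;(1)), (2;(1)), (2;(1)), (2;(1)), (2;(1)), (2;(1)), (2;(2)), (2;(2)), (2;(2)), (2;(2)), (2;(3))]


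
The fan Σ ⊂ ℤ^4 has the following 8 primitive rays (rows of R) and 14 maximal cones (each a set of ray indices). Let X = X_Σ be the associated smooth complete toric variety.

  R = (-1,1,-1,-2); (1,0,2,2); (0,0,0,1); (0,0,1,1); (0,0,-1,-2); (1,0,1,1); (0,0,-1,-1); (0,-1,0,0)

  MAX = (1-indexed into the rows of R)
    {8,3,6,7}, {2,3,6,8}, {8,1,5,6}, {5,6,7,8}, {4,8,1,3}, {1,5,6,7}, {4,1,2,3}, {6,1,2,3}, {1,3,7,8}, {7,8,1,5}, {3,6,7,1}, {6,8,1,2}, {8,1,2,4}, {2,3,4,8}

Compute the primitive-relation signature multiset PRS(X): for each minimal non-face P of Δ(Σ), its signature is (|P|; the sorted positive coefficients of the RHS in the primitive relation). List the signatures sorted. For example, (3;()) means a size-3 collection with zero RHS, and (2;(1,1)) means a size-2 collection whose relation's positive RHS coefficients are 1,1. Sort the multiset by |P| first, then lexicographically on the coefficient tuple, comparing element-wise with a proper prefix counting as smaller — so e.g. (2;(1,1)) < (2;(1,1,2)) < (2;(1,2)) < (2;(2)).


Primitive collections (9):

  • {4,7}:  v_{4} + v_{7} = 0  ⇒ sig = (2;())
  • {2,7}:  v_{2} + v_{7} = v_{6}  ⇒ sig = (2;(1))
  • {3,5}:  v_{3} + v_{5} = v_{7}  ⇒ sig = (2;(1))
  • {4,6}:  v_{4} + v_{6} = v_{2}  ⇒ sig = (2;(1))
  • {4,5}:  v_{4} + v_{5} = v_{1} + v_{6} + v_{8}  ⇒ sig = (2;(1,1,1))
  • {2,5}:  v_{2} + v_{5} = v_{1} + 2·v_{6} + v_{8}  ⇒ sig = (2;(1,1,2))
  • {1,3,6,8}:  v_{1} + v_{3} + v_{6} + v_{8} = 0  ⇒ sig = (4;())
  • {1,2,3,8}:  v_{1} + v_{2} + v_{3} + v_{8} = v_{4}  ⇒ sig = (4;(1))
  • {1,6,7,8}:  v_{1} + v_{6} + v_{7} + v_{8} = v_{5}  ⇒ sig = (4;(1))

Sorted signature multiset PRS(X):
[(2;()), (2;(1)), (2;(1)), (2;(1)), (2;(1,1,1)), (2;(1,1,2)), (4;()), (4;(1)), (4;(1))]


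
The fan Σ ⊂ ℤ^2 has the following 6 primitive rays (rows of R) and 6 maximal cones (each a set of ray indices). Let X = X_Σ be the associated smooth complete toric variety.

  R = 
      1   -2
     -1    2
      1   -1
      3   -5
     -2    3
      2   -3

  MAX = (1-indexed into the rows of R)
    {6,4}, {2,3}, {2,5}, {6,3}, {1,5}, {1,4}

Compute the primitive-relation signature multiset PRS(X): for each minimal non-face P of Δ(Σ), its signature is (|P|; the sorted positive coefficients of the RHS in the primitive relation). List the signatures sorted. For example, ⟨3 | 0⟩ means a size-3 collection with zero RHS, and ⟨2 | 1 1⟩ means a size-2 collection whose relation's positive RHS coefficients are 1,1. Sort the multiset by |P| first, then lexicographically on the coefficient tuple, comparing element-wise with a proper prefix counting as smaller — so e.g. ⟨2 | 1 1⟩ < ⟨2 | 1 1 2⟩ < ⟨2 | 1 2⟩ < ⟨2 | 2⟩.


Minimal non-faces — 9 found among 6 rays, 6 max cones:

  {1,2}:  v_{1} + v_{2} = 0  so sig = ⟨2 | 0⟩
  {5,6}:  v_{5} + v_{6} = 0  so sig = ⟨2 | 0⟩
  {1,3}:  v_{1} + v_{3} = v_{6}  so sig = ⟨2 | 1⟩
  {1,6}:  v_{1} + v_{6} = v_{4}  so sig = ⟨2 | 1⟩
  {2,4}:  v_{2} + v_{4} = v_{6}  so sig = ⟨2 | 1⟩
  {2,6}:  v_{2} + v_{6} = v_{3}  so sig = ⟨2 | 1⟩
  {3,5}:  v_{3} + v_{5} = v_{2}  so sig = ⟨2 | 1⟩
  {4,5}:  v_{4} + v_{5} = v_{1}  so sig = ⟨2 | 1⟩
  {3,4}:  v_{3} + v_{4} = 2·v_{6}  so sig = ⟨2 | 2⟩

Sorted signature multiset PRS(X):
[⟨2 | 0⟩, ⟨2 | 0⟩, ⟨2 | 1⟩, ⟨2 | 1⟩, ⟨2 | 1⟩, ⟨2 | 1⟩, ⟨2 | 1⟩, ⟨2 | 1⟩, ⟨2 | 2⟩]


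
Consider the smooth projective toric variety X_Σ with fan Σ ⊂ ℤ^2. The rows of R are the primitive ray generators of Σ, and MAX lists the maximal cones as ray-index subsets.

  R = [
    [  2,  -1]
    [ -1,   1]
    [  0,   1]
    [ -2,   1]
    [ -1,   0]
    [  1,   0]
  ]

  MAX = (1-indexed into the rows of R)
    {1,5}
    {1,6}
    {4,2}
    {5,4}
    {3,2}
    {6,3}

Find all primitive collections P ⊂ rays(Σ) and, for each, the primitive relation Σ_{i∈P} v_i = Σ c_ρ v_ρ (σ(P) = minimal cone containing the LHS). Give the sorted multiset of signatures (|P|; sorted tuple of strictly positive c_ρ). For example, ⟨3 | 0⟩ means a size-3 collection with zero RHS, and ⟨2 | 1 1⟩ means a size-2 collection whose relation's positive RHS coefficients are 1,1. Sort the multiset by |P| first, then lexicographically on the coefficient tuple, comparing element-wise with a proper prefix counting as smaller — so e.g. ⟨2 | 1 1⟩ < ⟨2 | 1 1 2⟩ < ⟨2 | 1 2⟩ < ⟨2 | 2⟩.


9 collections generate NE(X_Σ); each relation:

  {1,4}:  v_{1} + v_{4} = 0  ⇒ sig = ⟨2 | 0⟩
  {5,6}:  v_{5} + v_{6} = 0  ⇒ sig = ⟨2 | 0⟩
  {1,2}:  v_{1} + v_{2} = v_{6}  ⇒ sig = ⟨2 | 1⟩
  {2,5}:  v_{2} + v_{5} = v_{4}  ⇒ sig = ⟨2 | 1⟩
  {2,6}:  v_{2} + v_{6} = v_{3}  ⇒ sig = ⟨2 | 1⟩
  {3,5}:  v_{3} + v_{5} = v_{2}  ⇒ sig = ⟨2 | 1⟩
  {4,6}:  v_{4} + v_{6} = v_{2}  ⇒ sig = ⟨2 | 1⟩
  {1,3}:  v_{1} + v_{3} = 2·v_{6}  ⇒ sig = ⟨2 | 2⟩
  {3,4}:  v_{3} + v_{4} = 2·v_{2}  ⇒ sig = ⟨2 | 2⟩

Sorted signature multiset PRS(X):
    |P|=2: 9 collections, coeffs (), (), (1), (1), (1), (1), (1), (2), (2)


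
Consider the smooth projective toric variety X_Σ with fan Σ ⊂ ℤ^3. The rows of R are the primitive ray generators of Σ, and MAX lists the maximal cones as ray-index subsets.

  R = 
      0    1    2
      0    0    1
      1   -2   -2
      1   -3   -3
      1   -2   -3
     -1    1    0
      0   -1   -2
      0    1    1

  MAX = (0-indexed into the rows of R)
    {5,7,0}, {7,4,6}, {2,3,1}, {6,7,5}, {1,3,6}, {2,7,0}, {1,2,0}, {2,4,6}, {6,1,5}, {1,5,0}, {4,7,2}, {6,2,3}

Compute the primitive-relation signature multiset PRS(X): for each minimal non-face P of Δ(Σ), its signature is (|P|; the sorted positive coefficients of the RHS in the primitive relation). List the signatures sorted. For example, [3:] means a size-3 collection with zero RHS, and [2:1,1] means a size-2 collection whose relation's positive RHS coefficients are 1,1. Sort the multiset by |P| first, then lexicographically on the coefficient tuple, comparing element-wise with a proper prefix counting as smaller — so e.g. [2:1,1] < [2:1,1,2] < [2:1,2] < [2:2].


Σ has 12 primitive collections:

  P={0,6}:  v_{0} + v_{6} = 0  →  sig = [2:]
  P={1,4}:  v_{1} + v_{4} = v_{2}  →  sig = [2:1]
  P={1,7}:  v_{1} + v_{7} = v_{0}  →  sig = [2:1]
  P={2,5}:  v_{2} + v_{5} = v_{6}  →  sig = [2:1]
  P={3,7}:  v_{3} + v_{7} = v_{2}  →  sig = [2:1]
  P={0,3}:  v_{0} + v_{3} = v_{1} + v_{2}  →  sig = [2:1,1]
  P={0,4}:  v_{0} + v_{4} = v_{2} + v_{7}  →  sig = [2:1,1]
  P={3,4}:  v_{3} + v_{4} = 2·v_{2} + v_{6}  →  sig = [2:1,2]
  P={3,5}:  v_{3} + v_{5} = v_{1} + 2·v_{6}  →  sig = [2:1,2]
  P={4,5}:  v_{4} + v_{5} = 2·v_{6} + v_{7}  →  sig = [2:1,2]
  P={1,2,6}:  v_{1} + v_{2} + v_{6} = v_{3}  →  sig = [3:1]
  P={2,6,7}:  v_{2} + v_{6} + v_{7} = v_{4}  →  sig = [3:1]

Signatures (|P|; sorted positive RHS coefficients), sorted:
{ [2:],  [2:1] ×4,  [2:1,1] ×2,  [2:1,2] ×3,  [3:1] ×2 }


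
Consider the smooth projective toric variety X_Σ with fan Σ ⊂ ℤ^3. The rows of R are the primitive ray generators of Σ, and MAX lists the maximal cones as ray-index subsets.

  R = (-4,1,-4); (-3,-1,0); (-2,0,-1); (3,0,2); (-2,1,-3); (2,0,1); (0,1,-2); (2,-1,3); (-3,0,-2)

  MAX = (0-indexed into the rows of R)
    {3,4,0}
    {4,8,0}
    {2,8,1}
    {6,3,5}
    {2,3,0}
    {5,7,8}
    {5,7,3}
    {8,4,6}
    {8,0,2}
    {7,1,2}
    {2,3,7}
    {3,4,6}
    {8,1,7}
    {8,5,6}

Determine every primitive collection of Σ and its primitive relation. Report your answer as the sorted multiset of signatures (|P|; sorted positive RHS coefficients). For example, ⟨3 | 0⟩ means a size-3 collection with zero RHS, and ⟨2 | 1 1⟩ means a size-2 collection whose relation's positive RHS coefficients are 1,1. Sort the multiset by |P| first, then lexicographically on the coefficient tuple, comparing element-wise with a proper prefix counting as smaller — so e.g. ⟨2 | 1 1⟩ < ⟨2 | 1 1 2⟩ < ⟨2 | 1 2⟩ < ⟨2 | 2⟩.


The 16 primitive collections of Σ (r=9, n=3):

  P = {2,5}:  v_{2} + v_{5} = 0  ⟹  sig = ⟨2 | 0⟩
  P = {3,8}:  v_{3} + v_{8} = 0  ⟹  sig = ⟨2 | 0⟩
  P = {4,7}:  v_{4} + v_{7} = 0  ⟹  sig = ⟨2 | 0⟩
  P = {0,5}:  v_{0} + v_{5} = v_{4}  ⟹  sig = ⟨2 | 1⟩
  P = {0,7}:  v_{0} + v_{7} = v_{2}  ⟹  sig = ⟨2 | 1⟩
  P = {1,6}:  v_{1} + v_{6} = v_{8}  ⟹  sig = ⟨2 | 1⟩
  P = {2,4}:  v_{2} + v_{4} = v_{0}  ⟹  sig = ⟨2 | 1⟩
  P = {2,6}:  v_{2} + v_{6} = v_{4}  ⟹  sig = ⟨2 | 1⟩
  P = {4,5}:  v_{4} + v_{5} = v_{6}  ⟹  sig = ⟨2 | 1⟩
  P = {6,7}:  v_{6} + v_{7} = v_{5}  ⟹  sig = ⟨2 | 1⟩
  P = {1,3}:  v_{1} + v_{3} = v_{2} + v_{7}  ⟹  sig = ⟨2 | 1 1⟩
  P = {1,4}:  v_{1} + v_{4} = v_{2} + v_{8}  ⟹  sig = ⟨2 | 1 1⟩
  P = {1,5}:  v_{1} + v_{5} = v_{7} + v_{8}  ⟹  sig = ⟨2 | 1 1⟩
  P = {0,1}:  v_{0} + v_{1} = 2·v_{2} + v_{8}  ⟹  sig = ⟨2 | 1 2⟩
  P = {0,6}:  v_{0} + v_{6} = 2·v_{4}  ⟹  sig = ⟨2 | 2⟩
  P = {2,7,8}:  v_{2} + v_{7} + v_{8} = v_{1}  ⟹  sig = ⟨3 | 1⟩

so the primitive-relation signature multiset is
[⟨2 | 0⟩, ⟨2 | 0⟩, ⟨2 | 0⟩, ⟨2 | 1⟩, ⟨2 | 1⟩, ⟨2 | 1⟩, ⟨2 | 1⟩, ⟨2 | 1⟩, ⟨2 | 1⟩, ⟨2 | 1⟩, ⟨2 | 1 1⟩, ⟨2 | 1 1⟩, ⟨2 | 1 1⟩, ⟨2 | 1 2⟩, ⟨2 | 2⟩, ⟨3 | 1⟩]
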